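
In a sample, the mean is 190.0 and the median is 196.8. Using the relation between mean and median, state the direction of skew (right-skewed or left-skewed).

mean − median = 190.0 − 196.8 = -6.8
mean < median ⇒ the longer tail is on the left ⇒ left-skewed (negatively skewed).

left-skewed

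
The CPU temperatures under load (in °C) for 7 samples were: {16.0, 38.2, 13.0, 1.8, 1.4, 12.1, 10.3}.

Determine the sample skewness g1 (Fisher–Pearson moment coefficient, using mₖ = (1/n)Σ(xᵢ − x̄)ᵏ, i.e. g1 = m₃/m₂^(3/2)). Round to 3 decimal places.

x̄ = (16.0 + 38.2 + 13.0 + 1.8 + 1.4 + 12.1 + 10.3) / 7 = 13.2571
deviations (xᵢ − x̄): 2.7429, 24.9429, -0.2571, -11.4571, -11.8571, -1.1571, -2.9571
Σ(xᵢ − x̄)² = 911.6771 ⇒ m₂ = 911.6771/7 = 130.23959
Σ(xᵢ − x̄)³ = 12340.3592 ⇒ m₃ = 12340.3592/7 = 1762.90845
m₂^(3/2) = 130.23959^(1.5) = 1486.32759
g1 = m₃ / m₂^(3/2) = 1762.90845 / 1486.32759 ≈ 1.186

1.186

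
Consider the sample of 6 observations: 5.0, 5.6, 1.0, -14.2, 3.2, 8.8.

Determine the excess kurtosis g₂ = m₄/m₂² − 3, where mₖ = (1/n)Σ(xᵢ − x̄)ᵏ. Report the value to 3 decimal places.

0.536

x̄ = 1.5667
Σ(xᵢ − x̄)² = 331.9533 ⇒ m₂ = 55.32556
Σ(xᵢ − x̄)⁴ = 64944.1944 ⇒ m₄ = 10824.03240
m₂² = 3060.91710
g₂ = m₄/m₂² − 3 = 3.53621 − 3 ≈ 0.536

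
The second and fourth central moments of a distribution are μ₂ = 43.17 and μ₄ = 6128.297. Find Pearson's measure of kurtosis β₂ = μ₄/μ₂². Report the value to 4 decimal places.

μ₂² = 43.17² = 1863.64890
μ₄/μ₂² = 6128.297 / 1863.64890 = 3.28833
β₂ ≈ 3.2883

3.2883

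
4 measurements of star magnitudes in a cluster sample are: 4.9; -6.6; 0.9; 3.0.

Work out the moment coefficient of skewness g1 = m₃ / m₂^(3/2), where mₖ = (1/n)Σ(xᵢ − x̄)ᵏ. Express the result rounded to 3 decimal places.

-0.808

x̄ = (4.9 - 6.6 + 0.9 + 3.0) / 4 = 0.5500
deviations (xᵢ − x̄): 4.3500, -7.1500, 0.3500, 2.4500
Σ(xᵢ − x̄)² = 76.1700 ⇒ m₂ = 76.1700/4 = 19.04250
Σ(xᵢ − x̄)³ = -268.4640 ⇒ m₃ = -268.4640/4 = -67.11600
m₂^(3/2) = 19.04250^(1.5) = 83.09712
g1 = m₃ / m₂^(3/2) = -67.11600 / 83.09712 ≈ -0.808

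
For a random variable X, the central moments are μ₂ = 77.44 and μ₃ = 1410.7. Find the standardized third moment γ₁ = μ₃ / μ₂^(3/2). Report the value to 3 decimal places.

σ = √μ₂ = √77.44 = 8.80000
σ³ = μ₂^(3/2) = 681.47200
γ₁ = μ₃/σ³ = 1410.7 / 681.47200 ≈ 2.070

2.070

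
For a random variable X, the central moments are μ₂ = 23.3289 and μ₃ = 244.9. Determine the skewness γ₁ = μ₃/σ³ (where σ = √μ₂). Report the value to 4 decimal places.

σ = √μ₂ = √23.3289 = 4.83000
σ³ = μ₂^(3/2) = 112.67859
γ₁ = μ₃/σ³ = 244.9 / 112.67859 ≈ 2.1734

2.1734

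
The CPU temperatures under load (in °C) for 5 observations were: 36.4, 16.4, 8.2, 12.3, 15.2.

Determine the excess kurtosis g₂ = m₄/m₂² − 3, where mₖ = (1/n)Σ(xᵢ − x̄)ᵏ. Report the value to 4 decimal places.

x̄ = 17.7000
Σ(xᵢ − x̄)² = 477.0400 ⇒ m₂ = 95.40800
Σ(xᵢ − x̄)⁴ = 131320.3828 ⇒ m₄ = 26264.07656
m₂² = 9102.68646
g₂ = m₄/m₂² − 3 = 2.88531 − 3 ≈ -0.1147

-0.1147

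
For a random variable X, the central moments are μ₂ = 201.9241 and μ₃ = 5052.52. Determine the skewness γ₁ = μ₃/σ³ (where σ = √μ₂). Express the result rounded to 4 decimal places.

σ = √μ₂ = √201.9241 = 14.21000
σ³ = μ₂^(3/2) = 2869.34146
γ₁ = μ₃/σ³ = 5052.52 / 2869.34146 ≈ 1.7609

1.7609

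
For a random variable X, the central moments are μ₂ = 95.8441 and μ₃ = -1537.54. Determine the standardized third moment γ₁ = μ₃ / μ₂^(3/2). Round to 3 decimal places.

σ = √μ₂ = √95.8441 = 9.79000
σ³ = μ₂^(3/2) = 938.31374
γ₁ = μ₃/σ³ = -1537.54 / 938.31374 ≈ -1.639

-1.639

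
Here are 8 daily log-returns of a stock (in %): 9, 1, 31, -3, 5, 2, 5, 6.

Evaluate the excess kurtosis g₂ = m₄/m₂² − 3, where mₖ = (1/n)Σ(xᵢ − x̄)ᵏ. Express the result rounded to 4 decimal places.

x̄ = 7.0000
Σ(xᵢ − x̄)² = 750.0000 ⇒ m₂ = 93.75000
Σ(xᵢ − x̄)⁴ = 343746.0000 ⇒ m₄ = 42968.25000
m₂² = 8789.06250
g₂ = m₄/m₂² − 3 = 4.88883 − 3 ≈ 1.8888

1.8888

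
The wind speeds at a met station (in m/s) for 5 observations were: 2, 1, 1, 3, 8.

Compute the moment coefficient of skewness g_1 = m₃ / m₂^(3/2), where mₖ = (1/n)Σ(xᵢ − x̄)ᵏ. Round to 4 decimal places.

1.2181

x̄ = (2 + 1 + 1 + 3 + 8) / 5 = 3.0000
deviations (xᵢ − x̄): -1.0000, -2.0000, -2.0000, 0.0000, 5.0000
Σ(xᵢ − x̄)² = 34.0000 ⇒ m₂ = 34.0000/5 = 6.80000
Σ(xᵢ − x̄)³ = 108.0000 ⇒ m₃ = 108.0000/5 = 21.60000
m₂^(3/2) = 6.80000^(1.5) = 17.73223
g_1 = m₃ / m₂^(3/2) = 21.60000 / 17.73223 ≈ 1.2181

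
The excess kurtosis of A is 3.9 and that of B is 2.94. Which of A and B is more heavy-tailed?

A

Higher excess kurtosis ⇒ heavier tails relative to the normal distribution.
3.9 vs 2.94: the larger is 3.9, so A has heavier tails.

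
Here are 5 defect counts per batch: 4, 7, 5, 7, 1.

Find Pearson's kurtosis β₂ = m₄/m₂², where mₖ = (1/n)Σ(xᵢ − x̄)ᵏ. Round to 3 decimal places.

2.079

x̄ = 4.8000
Σ(xᵢ − x̄)² = 24.8000 ⇒ m₂ = 4.96000
Σ(xᵢ − x̄)⁴ = 255.7760 ⇒ m₄ = 51.15520
m₂² = 24.60160
β₂ = m₄/m₂² = 51.15520 / 24.60160 ≈ 2.079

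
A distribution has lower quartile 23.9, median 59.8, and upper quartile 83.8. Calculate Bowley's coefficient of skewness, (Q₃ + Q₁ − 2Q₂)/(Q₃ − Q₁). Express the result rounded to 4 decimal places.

numerator: Q₃ + Q₁ − 2Q₂ = 83.8 + 23.9 − 2×59.8 = -11.9000
denominator: Q₃ − Q₁ = 83.8 − 23.9 = 59.9000
Bowley skewness = -11.9000 / 59.9000 ≈ -0.1987

-0.1987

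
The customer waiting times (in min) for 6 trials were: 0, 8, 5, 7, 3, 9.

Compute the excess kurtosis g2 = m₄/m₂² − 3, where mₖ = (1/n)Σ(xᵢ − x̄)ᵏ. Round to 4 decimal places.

-1.0327

x̄ = 5.3333
Σ(xᵢ − x̄)² = 57.3333 ⇒ m₂ = 9.55556
Σ(xᵢ − x̄)⁴ = 1077.7778 ⇒ m₄ = 179.62963
m₂² = 91.30864
g2 = m₄/m₂² − 3 = 1.96728 − 3 ≈ -1.0327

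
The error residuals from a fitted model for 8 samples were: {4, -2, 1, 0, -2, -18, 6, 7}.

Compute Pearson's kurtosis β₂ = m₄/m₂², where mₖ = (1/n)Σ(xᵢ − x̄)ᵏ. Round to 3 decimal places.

4.251

x̄ = -0.5000
Σ(xᵢ − x̄)² = 432.0000 ⇒ m₂ = 54.00000
Σ(xᵢ − x̄)⁴ = 99163.5000 ⇒ m₄ = 12395.43750
m₂² = 2916.00000
β₂ = m₄/m₂² = 12395.43750 / 2916.00000 ≈ 4.251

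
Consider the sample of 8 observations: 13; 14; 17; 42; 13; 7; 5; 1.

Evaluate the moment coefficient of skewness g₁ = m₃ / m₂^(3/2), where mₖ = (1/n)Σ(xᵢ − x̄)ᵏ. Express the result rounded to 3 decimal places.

x̄ = (13 + 14 + 17 + 42 + 13 + 7 + 5 + 1) / 8 = 14.0000
deviations (xᵢ − x̄): -1.0000, 0.0000, 3.0000, 28.0000, -1.0000, -7.0000, -9.0000, -13.0000
Σ(xᵢ − x̄)² = 1094.0000 ⇒ m₂ = 1094.0000/8 = 136.75000
Σ(xᵢ − x̄)³ = 18708.0000 ⇒ m₃ = 18708.0000/8 = 2338.50000
m₂^(3/2) = 136.75000^(1.5) = 1599.15663
g₁ = m₃ / m₂^(3/2) = 2338.50000 / 1599.15663 ≈ 1.462

1.462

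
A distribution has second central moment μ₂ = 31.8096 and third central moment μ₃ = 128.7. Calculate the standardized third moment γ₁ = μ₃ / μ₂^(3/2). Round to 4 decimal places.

0.7174

σ = √μ₂ = √31.8096 = 5.64000
σ³ = μ₂^(3/2) = 179.40614
γ₁ = μ₃/σ³ = 128.7 / 179.40614 ≈ 0.7174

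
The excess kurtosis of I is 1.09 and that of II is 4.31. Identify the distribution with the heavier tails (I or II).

II

Higher excess kurtosis ⇒ heavier tails relative to the normal distribution.
1.09 vs 4.31: the larger is 4.31, so II has heavier tails.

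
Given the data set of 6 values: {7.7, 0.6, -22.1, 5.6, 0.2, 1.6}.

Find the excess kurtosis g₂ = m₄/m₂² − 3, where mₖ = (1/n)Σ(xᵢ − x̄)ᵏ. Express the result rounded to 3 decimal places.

0.693

x̄ = -1.0667
Σ(xᵢ − x̄)² = 575.1933 ⇒ m₂ = 95.86556
Σ(xᵢ − x̄)⁴ = 203661.5156 ⇒ m₄ = 33943.58593
m₂² = 9190.20474
g₂ = m₄/m₂² − 3 = 3.69345 − 3 ≈ 0.693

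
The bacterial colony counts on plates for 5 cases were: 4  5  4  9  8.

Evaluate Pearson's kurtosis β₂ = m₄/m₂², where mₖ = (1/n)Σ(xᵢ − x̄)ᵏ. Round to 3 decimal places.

1.343

x̄ = 6.0000
Σ(xᵢ − x̄)² = 22.0000 ⇒ m₂ = 4.40000
Σ(xᵢ − x̄)⁴ = 130.0000 ⇒ m₄ = 26.00000
m₂² = 19.36000
β₂ = m₄/m₂² = 26.00000 / 19.36000 ≈ 1.343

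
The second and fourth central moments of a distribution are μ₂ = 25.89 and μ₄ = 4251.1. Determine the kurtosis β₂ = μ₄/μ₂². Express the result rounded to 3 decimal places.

μ₂² = 25.89² = 670.29210
μ₄/μ₂² = 4251.1 / 670.29210 = 6.34216
β₂ ≈ 6.342

6.342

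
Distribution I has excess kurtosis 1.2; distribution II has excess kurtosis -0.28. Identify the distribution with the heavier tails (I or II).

Higher excess kurtosis ⇒ heavier tails relative to the normal distribution.
1.2 vs -0.28: the larger is 1.2, so I has heavier tails. (I is leptokurtic — heavier-than-normal tails; the other is platykurtic.)

I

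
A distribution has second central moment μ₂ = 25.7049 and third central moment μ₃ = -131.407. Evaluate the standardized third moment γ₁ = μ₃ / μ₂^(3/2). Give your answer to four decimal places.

σ = √μ₂ = √25.7049 = 5.07000
σ³ = μ₂^(3/2) = 130.32384
γ₁ = μ₃/σ³ = -131.407 / 130.32384 ≈ -1.0083

-1.0083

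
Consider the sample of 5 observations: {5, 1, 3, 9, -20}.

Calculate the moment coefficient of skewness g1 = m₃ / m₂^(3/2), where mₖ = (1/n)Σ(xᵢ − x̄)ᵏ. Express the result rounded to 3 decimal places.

-1.243

x̄ = (5 + 1 + 3 + 9 - 20) / 5 = -0.4000
deviations (xᵢ − x̄): 5.4000, 1.4000, 3.4000, 9.4000, -19.6000
Σ(xᵢ − x̄)² = 515.2000 ⇒ m₂ = 515.2000/5 = 103.04000
Σ(xᵢ − x̄)³ = -6499.4400 ⇒ m₃ = -6499.4400/5 = -1299.88800
m₂^(3/2) = 103.04000^(1.5) = 1045.94482
g1 = m₃ / m₂^(3/2) = -1299.88800 / 1045.94482 ≈ -1.243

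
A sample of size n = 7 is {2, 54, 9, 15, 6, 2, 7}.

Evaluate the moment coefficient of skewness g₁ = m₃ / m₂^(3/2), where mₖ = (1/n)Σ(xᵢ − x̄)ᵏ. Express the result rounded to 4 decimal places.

1.8041

x̄ = (2 + 54 + 9 + 15 + 6 + 2 + 7) / 7 = 13.5714
deviations (xᵢ − x̄): -11.5714, 40.4286, -4.5714, 1.4286, -7.5714, -11.5714, -6.5714
Σ(xᵢ − x̄)² = 2025.7143 ⇒ m₂ = 2025.7143/7 = 289.38776
Σ(xᵢ − x̄)³ = 62170.0408 ⇒ m₃ = 62170.0408/7 = 8881.43440
m₂^(3/2) = 289.38776^(1.5) = 4922.89107
g₁ = m₃ / m₂^(3/2) = 8881.43440 / 4922.89107 ≈ 1.8041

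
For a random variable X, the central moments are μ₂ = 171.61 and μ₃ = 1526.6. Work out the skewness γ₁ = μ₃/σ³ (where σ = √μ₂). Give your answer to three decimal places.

σ = √μ₂ = √171.61 = 13.10000
σ³ = μ₂^(3/2) = 2248.09100
γ₁ = μ₃/σ³ = 1526.6 / 2248.09100 ≈ 0.679

0.679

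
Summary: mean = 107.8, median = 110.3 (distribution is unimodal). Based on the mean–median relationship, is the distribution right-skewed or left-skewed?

mean − median = 107.8 − 110.3 = -2.5
mean < median ⇒ the longer tail is on the left ⇒ left-skewed (negatively skewed).

left-skewed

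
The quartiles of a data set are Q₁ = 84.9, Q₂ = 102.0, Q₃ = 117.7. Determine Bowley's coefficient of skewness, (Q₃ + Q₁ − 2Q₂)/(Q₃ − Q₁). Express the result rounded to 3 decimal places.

-0.043

numerator: Q₃ + Q₁ − 2Q₂ = 117.7 + 84.9 − 2×102.0 = -1.4000
denominator: Q₃ − Q₁ = 117.7 − 84.9 = 32.8000
Bowley skewness = -1.4000 / 32.8000 ≈ -0.043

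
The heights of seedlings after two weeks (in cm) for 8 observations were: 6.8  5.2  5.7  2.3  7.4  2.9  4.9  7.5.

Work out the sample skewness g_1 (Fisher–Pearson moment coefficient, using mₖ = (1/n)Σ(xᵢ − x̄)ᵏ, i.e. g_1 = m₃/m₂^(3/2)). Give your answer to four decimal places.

x̄ = (6.8 + 5.2 + 5.7 + 2.3 + 7.4 + 2.9 + 4.9 + 7.5) / 8 = 5.3375
deviations (xᵢ − x̄): 1.4625, -0.1375, 0.3625, -3.0375, 2.0625, -2.4375, -0.4375, 2.1625
Σ(xᵢ − x̄)² = 26.5788 ⇒ m₂ = 26.5788/8 = 3.32234
Σ(xᵢ − x̄)³ = -20.5315 ⇒ m₃ = -20.5315/8 = -2.56644
m₂^(3/2) = 3.32234^(1.5) = 6.05573
g_1 = m₃ / m₂^(3/2) = -2.56644 / 6.05573 ≈ -0.4238

-0.4238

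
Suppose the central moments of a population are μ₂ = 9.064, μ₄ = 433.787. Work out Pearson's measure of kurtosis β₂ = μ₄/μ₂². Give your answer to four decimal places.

5.2800

μ₂² = 9.064² = 82.15610
μ₄/μ₂² = 433.787 / 82.15610 = 5.28003
β₂ ≈ 5.2800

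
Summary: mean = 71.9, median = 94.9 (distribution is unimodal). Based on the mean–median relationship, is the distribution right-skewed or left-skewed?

mean − median = 71.9 − 94.9 = -23.0
mean < median ⇒ the longer tail is on the left ⇒ left-skewed (negatively skewed).

left-skewed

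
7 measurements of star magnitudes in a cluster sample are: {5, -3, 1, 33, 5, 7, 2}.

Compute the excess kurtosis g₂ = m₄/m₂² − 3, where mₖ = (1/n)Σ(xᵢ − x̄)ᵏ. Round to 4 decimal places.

x̄ = 7.1429
Σ(xᵢ − x̄)² = 844.8571 ⇒ m₂ = 120.69388
Σ(xᵢ − x̄)⁴ = 459764.4606 ⇒ m₄ = 65680.63723
m₂² = 14567.01208
g₂ = m₄/m₂² − 3 = 4.50886 − 3 ≈ 1.5089

1.5089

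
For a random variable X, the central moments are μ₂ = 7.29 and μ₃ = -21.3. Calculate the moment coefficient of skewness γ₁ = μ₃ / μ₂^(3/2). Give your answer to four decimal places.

-1.0822

σ = √μ₂ = √7.29 = 2.70000
σ³ = μ₂^(3/2) = 19.68300
γ₁ = μ₃/σ³ = -21.3 / 19.68300 ≈ -1.0822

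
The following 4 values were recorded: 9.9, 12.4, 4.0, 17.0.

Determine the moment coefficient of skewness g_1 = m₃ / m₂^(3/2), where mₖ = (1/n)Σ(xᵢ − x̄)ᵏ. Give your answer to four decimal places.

x̄ = (9.9 + 12.4 + 4.0 + 17.0) / 4 = 10.8250
deviations (xᵢ − x̄): -0.9250, 1.5750, -6.8250, 6.1750
Σ(xᵢ − x̄)² = 88.0475 ⇒ m₂ = 88.0475/4 = 22.01188
Σ(xᵢ − x̄)³ = -79.3406 ⇒ m₃ = -79.3406/4 = -19.83516
m₂^(3/2) = 22.01188^(1.5) = 103.27271
g_1 = m₃ / m₂^(3/2) = -19.83516 / 103.27271 ≈ -0.1921

-0.1921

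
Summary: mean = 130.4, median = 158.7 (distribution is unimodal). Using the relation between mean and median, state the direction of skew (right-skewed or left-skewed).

left-skewed

mean − median = 130.4 − 158.7 = -28.3
mean < median ⇒ the longer tail is on the left ⇒ left-skewed (negatively skewed).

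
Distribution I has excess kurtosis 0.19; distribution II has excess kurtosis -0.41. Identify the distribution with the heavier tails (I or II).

Higher excess kurtosis ⇒ heavier tails relative to the normal distribution.
0.19 vs -0.41: the larger is 0.19, so I has heavier tails. (I is leptokurtic — heavier-than-normal tails; the other is platykurtic.)

I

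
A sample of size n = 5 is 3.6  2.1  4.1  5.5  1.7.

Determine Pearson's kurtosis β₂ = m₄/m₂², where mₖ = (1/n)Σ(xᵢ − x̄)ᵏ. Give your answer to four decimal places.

x̄ = 3.4000
Σ(xᵢ − x̄)² = 9.5200 ⇒ m₂ = 1.90400
Σ(xᵢ − x̄)⁴ = 30.8980 ⇒ m₄ = 6.17960
m₂² = 3.62522
β₂ = m₄/m₂² = 6.17960 / 3.62522 ≈ 1.7046

1.7046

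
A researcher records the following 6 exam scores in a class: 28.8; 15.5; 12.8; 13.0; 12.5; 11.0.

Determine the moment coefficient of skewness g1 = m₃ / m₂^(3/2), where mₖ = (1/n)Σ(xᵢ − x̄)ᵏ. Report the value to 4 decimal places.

x̄ = (28.8 + 15.5 + 12.8 + 13.0 + 12.5 + 11.0) / 6 = 15.6000
deviations (xᵢ − x̄): 13.2000, -0.1000, -2.8000, -2.6000, -3.1000, -4.6000
Σ(xᵢ − x̄)² = 219.6200 ⇒ m₂ = 219.6200/6 = 36.60333
Σ(xᵢ − x̄)³ = 2133.3120 ⇒ m₃ = 2133.3120/6 = 355.55200
m₂^(3/2) = 36.60333^(1.5) = 221.45269
g1 = m₃ / m₂^(3/2) = 355.55200 / 221.45269 ≈ 1.6055

1.6055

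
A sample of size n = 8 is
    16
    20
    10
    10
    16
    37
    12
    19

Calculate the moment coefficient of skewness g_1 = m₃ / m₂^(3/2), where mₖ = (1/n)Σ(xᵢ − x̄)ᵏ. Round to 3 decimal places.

1.463

x̄ = (16 + 20 + 10 + 10 + 16 + 37 + 12 + 19) / 8 = 17.5000
deviations (xᵢ − x̄): -1.5000, 2.5000, -7.5000, -7.5000, -1.5000, 19.5000, -5.5000, 1.5000
Σ(xᵢ − x̄)² = 536.0000 ⇒ m₂ = 536.0000/8 = 67.00000
Σ(xᵢ − x̄)³ = 6417.0000 ⇒ m₃ = 6417.0000/8 = 802.12500
m₂^(3/2) = 67.00000^(1.5) = 548.41864
g_1 = m₃ / m₂^(3/2) = 802.12500 / 548.41864 ≈ 1.463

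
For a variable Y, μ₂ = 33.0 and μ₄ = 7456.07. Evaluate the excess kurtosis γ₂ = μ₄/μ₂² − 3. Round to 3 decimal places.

μ₂² = 33.0² = 1089.00000
μ₄/μ₂² = 7456.07 / 1089.00000 = 6.84671
γ₂ = 6.84671 − 3 ≈ 3.847

3.847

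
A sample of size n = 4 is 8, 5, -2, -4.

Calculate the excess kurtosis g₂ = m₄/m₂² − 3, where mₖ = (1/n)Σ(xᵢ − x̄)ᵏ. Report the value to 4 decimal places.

-1.7487

x̄ = 1.7500
Σ(xᵢ − x̄)² = 96.7500 ⇒ m₂ = 24.18750
Σ(xᵢ − x̄)⁴ = 2928.3281 ⇒ m₄ = 732.08203
m₂² = 585.03516
g₂ = m₄/m₂² − 3 = 1.25135 − 3 ≈ -1.7487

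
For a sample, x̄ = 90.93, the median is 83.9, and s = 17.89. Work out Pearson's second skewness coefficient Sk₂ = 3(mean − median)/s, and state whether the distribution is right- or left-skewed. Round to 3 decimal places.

Sk₂ = 3(90.93 − 83.9) / 17.89 = 3 × 7.0300 / 17.89
    = 21.0900 / 17.89 ≈ 1.179
Sk₂ > 0 ⇒ mean > median ⇒ right-skewed (positive skew).

1.179, right-skewed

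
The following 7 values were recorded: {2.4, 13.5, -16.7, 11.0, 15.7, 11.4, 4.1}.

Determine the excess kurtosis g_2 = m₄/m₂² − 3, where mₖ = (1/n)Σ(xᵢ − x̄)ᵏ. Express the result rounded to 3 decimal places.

x̄ = 5.9143
Σ(xᵢ − x̄)² = 736.3086 ⇒ m₂ = 105.18694
Σ(xᵢ − x̄)⁴ = 275755.1605 ⇒ m₄ = 39393.59435
m₂² = 11064.29209
g_2 = m₄/m₂² − 3 = 3.56043 − 3 ≈ 0.560

0.560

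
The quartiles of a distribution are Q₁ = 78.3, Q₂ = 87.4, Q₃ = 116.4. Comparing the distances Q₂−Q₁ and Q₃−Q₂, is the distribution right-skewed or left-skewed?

Q₂ − Q₁ = 9.1;  Q₃ − Q₂ = 29.0
Q₃ − Q₂ > Q₂ − Q₁ ⇒ the upper half is more spread out ⇒ right-skewed.

right-skewed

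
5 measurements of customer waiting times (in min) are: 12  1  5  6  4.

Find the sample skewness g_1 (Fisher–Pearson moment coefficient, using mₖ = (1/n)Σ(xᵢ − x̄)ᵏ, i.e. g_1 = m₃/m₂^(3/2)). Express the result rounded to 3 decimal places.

0.682

x̄ = (12 + 1 + 5 + 6 + 4) / 5 = 5.6000
deviations (xᵢ − x̄): 6.4000, -4.6000, -0.6000, 0.4000, -1.6000
Σ(xᵢ − x̄)² = 65.2000 ⇒ m₂ = 65.2000/5 = 13.04000
Σ(xᵢ − x̄)³ = 160.5600 ⇒ m₃ = 160.5600/5 = 32.11200
m₂^(3/2) = 13.04000^(1.5) = 47.08867
g_1 = m₃ / m₂^(3/2) = 32.11200 / 47.08867 ≈ 0.682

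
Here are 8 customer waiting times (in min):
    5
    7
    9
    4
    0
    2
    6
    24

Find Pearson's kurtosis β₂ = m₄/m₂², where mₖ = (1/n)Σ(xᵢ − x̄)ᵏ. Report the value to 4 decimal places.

4.6593

x̄ = 7.1250
Σ(xᵢ − x̄)² = 380.8750 ⇒ m₂ = 47.60938
Σ(xᵢ − x̄)⁴ = 84488.2129 ⇒ m₄ = 10561.02661
m₂² = 2266.65259
β₂ = m₄/m₂² = 10561.02661 / 2266.65259 ≈ 4.6593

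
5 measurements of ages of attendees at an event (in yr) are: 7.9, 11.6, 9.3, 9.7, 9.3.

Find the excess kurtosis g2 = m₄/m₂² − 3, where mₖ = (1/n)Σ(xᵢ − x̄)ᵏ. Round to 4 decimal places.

-0.5085

x̄ = 9.5600
Σ(xᵢ − x̄)² = 7.0720 ⇒ m₂ = 1.41440
Σ(xᵢ − x̄)⁴ = 24.9218 ⇒ m₄ = 4.98435
m₂² = 2.00053
g2 = m₄/m₂² − 3 = 2.49152 − 3 ≈ -0.5085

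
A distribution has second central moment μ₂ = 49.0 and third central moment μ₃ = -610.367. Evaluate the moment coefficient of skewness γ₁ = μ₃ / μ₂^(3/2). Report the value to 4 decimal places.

σ = √μ₂ = √49.0 = 7.00000
σ³ = μ₂^(3/2) = 343.00000
γ₁ = μ₃/σ³ = -610.367 / 343.00000 ≈ -1.7795

-1.7795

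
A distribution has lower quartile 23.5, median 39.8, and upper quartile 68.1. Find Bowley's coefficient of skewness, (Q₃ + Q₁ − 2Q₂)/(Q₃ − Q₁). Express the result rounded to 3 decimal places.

numerator: Q₃ + Q₁ − 2Q₂ = 68.1 + 23.5 − 2×39.8 = 12.0000
denominator: Q₃ − Q₁ = 68.1 − 23.5 = 44.6000
Bowley skewness = 12.0000 / 44.6000 ≈ 0.269

0.269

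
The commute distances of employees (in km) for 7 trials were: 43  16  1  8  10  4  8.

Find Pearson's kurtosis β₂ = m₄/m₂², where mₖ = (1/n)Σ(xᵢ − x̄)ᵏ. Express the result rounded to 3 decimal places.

x̄ = 12.8571
Σ(xᵢ − x̄)² = 1192.8571 ⇒ m₂ = 170.40816
Σ(xᵢ − x̄)⁴ = 852736.7872 ⇒ m₄ = 121819.54102
m₂² = 29038.94211
β₂ = m₄/m₂² = 121819.54102 / 29038.94211 ≈ 4.195

4.195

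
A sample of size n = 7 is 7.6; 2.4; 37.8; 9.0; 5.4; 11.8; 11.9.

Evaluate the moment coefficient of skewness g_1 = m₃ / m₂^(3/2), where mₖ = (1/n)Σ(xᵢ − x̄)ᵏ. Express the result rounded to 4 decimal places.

x̄ = (7.6 + 2.4 + 37.8 + 9.0 + 5.4 + 11.8 + 11.9) / 7 = 12.2714
deviations (xᵢ − x̄): -4.6714, -9.8714, 25.5286, -3.2714, -6.8714, -0.4714, -0.3714
Σ(xᵢ − x̄)² = 829.2543 ⇒ m₂ = 829.2543/7 = 118.46490
Σ(xᵢ − x̄)³ = 15213.6971 ⇒ m₃ = 15213.6971/7 = 2173.38530
m₂^(3/2) = 118.46490^(1.5) = 1289.39068
g_1 = m₃ / m₂^(3/2) = 2173.38530 / 1289.39068 ≈ 1.6856

1.6856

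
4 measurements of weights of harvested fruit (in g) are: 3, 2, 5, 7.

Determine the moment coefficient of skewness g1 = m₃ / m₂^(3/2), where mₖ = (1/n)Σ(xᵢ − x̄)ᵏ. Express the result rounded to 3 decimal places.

0.278

x̄ = (3 + 2 + 5 + 7) / 4 = 4.2500
deviations (xᵢ − x̄): -1.2500, -2.2500, 0.7500, 2.7500
Σ(xᵢ − x̄)² = 14.7500 ⇒ m₂ = 14.7500/4 = 3.68750
Σ(xᵢ − x̄)³ = 7.8750 ⇒ m₃ = 7.8750/4 = 1.96875
m₂^(3/2) = 3.68750^(1.5) = 7.08106
g1 = m₃ / m₂^(3/2) = 1.96875 / 7.08106 ≈ 0.278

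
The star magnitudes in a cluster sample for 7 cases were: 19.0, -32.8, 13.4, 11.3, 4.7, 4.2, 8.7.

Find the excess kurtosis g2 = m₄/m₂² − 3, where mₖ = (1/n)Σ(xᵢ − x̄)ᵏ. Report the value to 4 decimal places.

1.3954

x̄ = 4.0714
Σ(xᵢ − x̄)² = 1743.4743 ⇒ m₂ = 249.06776
Σ(xᵢ − x̄)⁴ = 1908676.2325 ⇒ m₄ = 272668.03321
m₂² = 62034.74663
g2 = m₄/m₂² − 3 = 4.39541 − 3 ≈ 1.3954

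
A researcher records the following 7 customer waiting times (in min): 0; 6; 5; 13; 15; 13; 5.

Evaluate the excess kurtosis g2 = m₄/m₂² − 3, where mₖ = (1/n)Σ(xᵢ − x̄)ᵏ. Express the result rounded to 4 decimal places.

-1.3742

x̄ = 8.1429
Σ(xᵢ − x̄)² = 184.8571 ⇒ m₂ = 26.40816
Σ(xᵢ − x̄)⁴ = 7936.7872 ⇒ m₄ = 1133.82674
m₂² = 697.39109
g2 = m₄/m₂² − 3 = 1.62581 − 3 ≈ -1.3742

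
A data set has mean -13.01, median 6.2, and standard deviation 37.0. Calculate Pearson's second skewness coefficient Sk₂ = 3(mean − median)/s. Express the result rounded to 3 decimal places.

-1.558

Sk₂ = 3(-13.01 − 6.2) / 37.0 = 3 × -19.2100 / 37.0
    = -57.6300 / 37.0 ≈ -1.558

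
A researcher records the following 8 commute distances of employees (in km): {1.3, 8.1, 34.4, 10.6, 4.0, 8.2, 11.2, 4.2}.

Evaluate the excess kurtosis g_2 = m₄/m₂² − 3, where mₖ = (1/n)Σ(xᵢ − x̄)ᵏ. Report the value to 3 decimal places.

x̄ = 10.2500
Σ(xᵢ − x̄)² = 748.8400 ⇒ m₂ = 93.60500
Σ(xᵢ − x̄)⁴ = 349470.3749 ⇒ m₄ = 43683.79687
m₂² = 8761.89602
g_2 = m₄/m₂² − 3 = 4.98566 − 3 ≈ 1.986

1.986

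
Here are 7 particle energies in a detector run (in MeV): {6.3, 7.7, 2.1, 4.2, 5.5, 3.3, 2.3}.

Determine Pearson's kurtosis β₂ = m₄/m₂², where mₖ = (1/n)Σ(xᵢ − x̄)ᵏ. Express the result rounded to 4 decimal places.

x̄ = 4.4857
Σ(xᵢ − x̄)² = 26.6086 ⇒ m₂ = 3.80122
Σ(xᵢ − x̄)⁴ = 175.8369 ⇒ m₄ = 25.11955
m₂² = 14.44931
β₂ = m₄/m₂² = 25.11955 / 14.44931 ≈ 1.7385

1.7385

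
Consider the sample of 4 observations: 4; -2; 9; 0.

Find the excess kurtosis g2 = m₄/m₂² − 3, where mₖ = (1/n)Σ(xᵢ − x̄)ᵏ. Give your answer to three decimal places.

-1.326

x̄ = 2.7500
Σ(xᵢ − x̄)² = 70.7500 ⇒ m₂ = 17.68750
Σ(xᵢ − x̄)⁴ = 2094.5781 ⇒ m₄ = 523.64453
m₂² = 312.84766
g2 = m₄/m₂² − 3 = 1.67380 − 3 ≈ -1.326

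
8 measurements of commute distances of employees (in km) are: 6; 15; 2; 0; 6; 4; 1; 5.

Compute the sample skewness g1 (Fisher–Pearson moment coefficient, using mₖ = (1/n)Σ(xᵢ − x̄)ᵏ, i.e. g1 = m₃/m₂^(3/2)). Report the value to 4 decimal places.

x̄ = (6 + 15 + 2 + 0 + 6 + 4 + 1 + 5) / 8 = 4.8750
deviations (xᵢ − x̄): 1.1250, 10.1250, -2.8750, -4.8750, 1.1250, -0.8750, -3.8750, 0.1250
Σ(xᵢ − x̄)² = 152.8750 ⇒ m₂ = 152.8750/8 = 19.10938
Σ(xᵢ − x̄)³ = 842.3438 ⇒ m₃ = 842.3438/8 = 105.29297
m₂^(3/2) = 19.10938^(1.5) = 83.53524
g1 = m₃ / m₂^(3/2) = 105.29297 / 83.53524 ≈ 1.2605

1.2605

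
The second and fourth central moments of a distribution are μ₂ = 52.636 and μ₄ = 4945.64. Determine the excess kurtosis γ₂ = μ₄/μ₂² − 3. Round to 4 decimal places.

μ₂² = 52.636² = 2770.54850
μ₄/μ₂² = 4945.64 / 2770.54850 = 1.78508
γ₂ = 1.78508 − 3 ≈ -1.2149

-1.2149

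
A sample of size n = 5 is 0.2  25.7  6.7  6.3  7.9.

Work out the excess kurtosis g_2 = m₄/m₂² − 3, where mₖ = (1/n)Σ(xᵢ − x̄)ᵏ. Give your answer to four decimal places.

-0.1259

x̄ = 9.3600
Σ(xᵢ − x̄)² = 369.4720 ⇒ m₂ = 73.89440
Σ(xᵢ − x̄)⁴ = 78469.0850 ⇒ m₄ = 15693.81699
m₂² = 5460.38235
g_2 = m₄/m₂² − 3 = 2.87412 − 3 ≈ -0.1259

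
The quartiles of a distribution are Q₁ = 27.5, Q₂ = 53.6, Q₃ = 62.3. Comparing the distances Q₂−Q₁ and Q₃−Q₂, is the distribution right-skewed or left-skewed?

Q₂ − Q₁ = 26.1;  Q₃ − Q₂ = 8.7
Q₂ − Q₁ > Q₃ − Q₂ ⇒ the lower half is more spread out ⇒ left-skewed.

left-skewed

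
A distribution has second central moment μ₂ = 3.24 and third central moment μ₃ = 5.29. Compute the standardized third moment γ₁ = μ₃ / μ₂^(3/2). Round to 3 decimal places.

σ = √μ₂ = √3.24 = 1.80000
σ³ = μ₂^(3/2) = 5.83200
γ₁ = μ₃/σ³ = 5.29 / 5.83200 ≈ 0.907

0.907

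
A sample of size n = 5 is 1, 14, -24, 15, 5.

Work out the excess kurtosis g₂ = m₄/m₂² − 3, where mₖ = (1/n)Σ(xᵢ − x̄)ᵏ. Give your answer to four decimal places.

-0.4063

x̄ = 2.2000
Σ(xᵢ − x̄)² = 998.8000 ⇒ m₂ = 199.76000
Σ(xᵢ − x̄)⁴ = 517494.7360 ⇒ m₄ = 103498.94720
m₂² = 39904.05760
g₂ = m₄/m₂² − 3 = 2.59369 − 3 ≈ -0.4063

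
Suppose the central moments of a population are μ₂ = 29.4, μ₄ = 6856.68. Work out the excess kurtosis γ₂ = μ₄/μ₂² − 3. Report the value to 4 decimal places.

4.9327

μ₂² = 29.4² = 864.36000
μ₄/μ₂² = 6856.68 / 864.36000 = 7.93267
γ₂ = 7.93267 − 3 ≈ 4.9327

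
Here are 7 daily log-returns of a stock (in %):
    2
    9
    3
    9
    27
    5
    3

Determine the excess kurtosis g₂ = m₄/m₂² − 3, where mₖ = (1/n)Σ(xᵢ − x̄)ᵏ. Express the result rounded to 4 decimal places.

1.2118

x̄ = 8.2857
Σ(xᵢ − x̄)² = 457.4286 ⇒ m₂ = 65.34694
Σ(xᵢ − x̄)⁴ = 125896.4723 ⇒ m₄ = 17985.21033
m₂² = 4270.22241
g₂ = m₄/m₂² − 3 = 4.21177 − 3 ≈ 1.2118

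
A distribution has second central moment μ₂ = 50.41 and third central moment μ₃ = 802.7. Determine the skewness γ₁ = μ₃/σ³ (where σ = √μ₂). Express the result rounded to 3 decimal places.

2.243

σ = √μ₂ = √50.41 = 7.10000
σ³ = μ₂^(3/2) = 357.91100
γ₁ = μ₃/σ³ = 802.7 / 357.91100 ≈ 2.243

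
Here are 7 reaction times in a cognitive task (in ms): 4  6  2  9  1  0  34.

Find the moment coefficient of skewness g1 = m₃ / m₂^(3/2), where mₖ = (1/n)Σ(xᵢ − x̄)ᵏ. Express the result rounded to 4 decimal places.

x̄ = (4 + 6 + 2 + 9 + 1 + 0 + 34) / 7 = 8.0000
deviations (xᵢ − x̄): -4.0000, -2.0000, -6.0000, 1.0000, -7.0000, -8.0000, 26.0000
Σ(xᵢ − x̄)² = 846.0000 ⇒ m₂ = 846.0000/7 = 120.85714
Σ(xᵢ − x̄)³ = 16434.0000 ⇒ m₃ = 16434.0000/7 = 2347.71429
m₂^(3/2) = 120.85714^(1.5) = 1328.64355
g1 = m₃ / m₂^(3/2) = 2347.71429 / 1328.64355 ≈ 1.7670

1.7670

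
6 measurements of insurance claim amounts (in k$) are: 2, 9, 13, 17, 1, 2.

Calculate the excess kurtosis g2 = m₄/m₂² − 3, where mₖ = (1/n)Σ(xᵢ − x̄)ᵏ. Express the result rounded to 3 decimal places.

-1.464

x̄ = 7.3333
Σ(xᵢ − x̄)² = 225.3333 ⇒ m₂ = 37.55556
Σ(xᵢ − x̄)⁴ = 12997.7778 ⇒ m₄ = 2166.29630
m₂² = 1410.41975
g2 = m₄/m₂² − 3 = 1.53592 − 3 ≈ -1.464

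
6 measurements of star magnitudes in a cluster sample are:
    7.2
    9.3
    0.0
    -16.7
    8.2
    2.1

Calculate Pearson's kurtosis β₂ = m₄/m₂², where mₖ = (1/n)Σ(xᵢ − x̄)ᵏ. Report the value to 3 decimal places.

x̄ = 1.6833
Σ(xᵢ − x̄)² = 471.8683 ⇒ m₂ = 78.64472
Σ(xᵢ − x̄)⁴ = 120311.4219 ⇒ m₄ = 20051.90365
m₂² = 6184.99233
β₂ = m₄/m₂² = 20051.90365 / 6184.99233 ≈ 3.242

3.242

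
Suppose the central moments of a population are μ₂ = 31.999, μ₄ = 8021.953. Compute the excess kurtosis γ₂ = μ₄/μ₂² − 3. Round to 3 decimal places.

μ₂² = 31.999² = 1023.93600
μ₄/μ₂² = 8021.953 / 1023.93600 = 7.83443
γ₂ = 7.83443 − 3 ≈ 4.834

4.834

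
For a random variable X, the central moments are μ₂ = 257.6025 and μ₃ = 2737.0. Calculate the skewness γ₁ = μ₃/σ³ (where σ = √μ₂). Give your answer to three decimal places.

0.662

σ = √μ₂ = √257.6025 = 16.05000
σ³ = μ₂^(3/2) = 4134.52013
γ₁ = μ₃/σ³ = 2737.0 / 4134.52013 ≈ 0.662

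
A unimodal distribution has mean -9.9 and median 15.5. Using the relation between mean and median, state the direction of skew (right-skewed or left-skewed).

mean − median = -9.9 − 15.5 = -25.4
mean < median ⇒ the longer tail is on the left ⇒ left-skewed (negatively skewed).

left-skewed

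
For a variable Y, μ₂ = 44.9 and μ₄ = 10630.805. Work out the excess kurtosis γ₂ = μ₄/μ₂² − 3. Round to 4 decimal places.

2.2732

μ₂² = 44.9² = 2016.01000
μ₄/μ₂² = 10630.805 / 2016.01000 = 5.27319
γ₂ = 5.27319 − 3 ≈ 2.2732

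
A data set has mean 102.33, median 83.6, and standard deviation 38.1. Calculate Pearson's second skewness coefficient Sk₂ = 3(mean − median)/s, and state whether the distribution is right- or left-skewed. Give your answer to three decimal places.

1.475, right-skewed

Sk₂ = 3(102.33 − 83.6) / 38.1 = 3 × 18.7300 / 38.1
    = 56.1900 / 38.1 ≈ 1.475
Sk₂ > 0 ⇒ mean > median ⇒ right-skewed (positive skew).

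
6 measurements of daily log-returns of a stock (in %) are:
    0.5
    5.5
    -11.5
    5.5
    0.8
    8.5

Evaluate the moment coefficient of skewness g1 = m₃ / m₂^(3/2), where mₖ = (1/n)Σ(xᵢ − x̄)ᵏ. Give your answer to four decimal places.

x̄ = (0.5 + 5.5 - 11.5 + 5.5 + 0.8 + 8.5) / 6 = 1.5500
deviations (xᵢ − x̄): -1.0500, 3.9500, -13.0500, 3.9500, -0.7500, 6.9500
Σ(xᵢ − x̄)² = 251.4750 ⇒ m₂ = 251.4750/6 = 41.91250
Σ(xᵢ − x̄)³ = -1765.0650 ⇒ m₃ = -1765.0650/6 = -294.17750
m₂^(3/2) = 41.91250^(1.5) = 271.34096
g1 = m₃ / m₂^(3/2) = -294.17750 / 271.34096 ≈ -1.0842

-1.0842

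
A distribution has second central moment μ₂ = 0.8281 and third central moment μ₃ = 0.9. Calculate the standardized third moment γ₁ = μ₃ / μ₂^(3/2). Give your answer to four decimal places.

1.1943

σ = √μ₂ = √0.8281 = 0.91000
σ³ = μ₂^(3/2) = 0.75357
γ₁ = μ₃/σ³ = 0.9 / 0.75357 ≈ 1.1943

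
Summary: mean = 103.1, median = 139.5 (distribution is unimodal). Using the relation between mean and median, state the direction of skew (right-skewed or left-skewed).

mean − median = 103.1 − 139.5 = -36.4
mean < median ⇒ the longer tail is on the left ⇒ left-skewed (negatively skewed).

left-skewed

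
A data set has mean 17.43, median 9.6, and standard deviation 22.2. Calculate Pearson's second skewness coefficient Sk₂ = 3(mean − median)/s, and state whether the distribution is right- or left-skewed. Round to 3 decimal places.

Sk₂ = 3(17.43 − 9.6) / 22.2 = 3 × 7.8300 / 22.2
    = 23.4900 / 22.2 ≈ 1.058
Sk₂ > 0 ⇒ mean > median ⇒ right-skewed (positive skew).

1.058, right-skewed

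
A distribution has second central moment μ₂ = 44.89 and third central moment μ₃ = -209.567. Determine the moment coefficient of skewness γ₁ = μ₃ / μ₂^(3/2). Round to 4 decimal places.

σ = √μ₂ = √44.89 = 6.70000
σ³ = μ₂^(3/2) = 300.76300
γ₁ = μ₃/σ³ = -209.567 / 300.76300 ≈ -0.6968

-0.6968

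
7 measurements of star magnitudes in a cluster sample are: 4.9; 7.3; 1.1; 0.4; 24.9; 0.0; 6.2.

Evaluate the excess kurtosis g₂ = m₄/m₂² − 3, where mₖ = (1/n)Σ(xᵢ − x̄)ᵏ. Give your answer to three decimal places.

x̄ = 6.4000
Σ(xᵢ − x̄)² = 450.4000 ⇒ m₂ = 64.34286
Σ(xᵢ − x̄)⁴ = 120903.5524 ⇒ m₄ = 17271.93606
m₂² = 4140.00327
g₂ = m₄/m₂² − 3 = 4.17196 − 3 ≈ 1.172

1.172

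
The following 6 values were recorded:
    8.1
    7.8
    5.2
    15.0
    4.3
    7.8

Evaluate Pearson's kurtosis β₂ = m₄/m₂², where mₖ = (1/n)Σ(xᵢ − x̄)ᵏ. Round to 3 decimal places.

3.146

x̄ = 8.0333
Σ(xᵢ − x̄)² = 70.6133 ⇒ m₂ = 11.76889
Σ(xᵢ − x̄)⁴ = 2614.3051 ⇒ m₄ = 435.71752
m₂² = 138.50675
β₂ = m₄/m₂² = 435.71752 / 138.50675 ≈ 3.146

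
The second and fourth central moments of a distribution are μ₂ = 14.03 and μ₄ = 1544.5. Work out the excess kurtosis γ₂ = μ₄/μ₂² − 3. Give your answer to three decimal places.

4.846

μ₂² = 14.03² = 196.84090
μ₄/μ₂² = 1544.5 / 196.84090 = 7.84644
γ₂ = 7.84644 − 3 ≈ 4.846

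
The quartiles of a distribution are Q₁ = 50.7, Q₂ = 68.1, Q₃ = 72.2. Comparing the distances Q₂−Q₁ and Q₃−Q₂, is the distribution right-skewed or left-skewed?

Q₂ − Q₁ = 17.4;  Q₃ − Q₂ = 4.1
Q₂ − Q₁ > Q₃ − Q₂ ⇒ the lower half is more spread out ⇒ left-skewed.

left-skewed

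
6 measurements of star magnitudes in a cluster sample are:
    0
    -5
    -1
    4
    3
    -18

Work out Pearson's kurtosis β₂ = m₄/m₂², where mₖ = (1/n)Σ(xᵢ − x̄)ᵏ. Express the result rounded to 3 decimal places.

x̄ = -2.8333
Σ(xᵢ − x̄)² = 326.8333 ⇒ m₂ = 54.47222
Σ(xᵢ − x̄)⁴ = 56348.8194 ⇒ m₄ = 9391.46991
m₂² = 2967.22299
β₂ = m₄/m₂² = 9391.46991 / 2967.22299 ≈ 3.165

3.165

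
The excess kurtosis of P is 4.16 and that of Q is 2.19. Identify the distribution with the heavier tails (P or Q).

P

Higher excess kurtosis ⇒ heavier tails relative to the normal distribution.
4.16 vs 2.19: the larger is 4.16, so P has heavier tails.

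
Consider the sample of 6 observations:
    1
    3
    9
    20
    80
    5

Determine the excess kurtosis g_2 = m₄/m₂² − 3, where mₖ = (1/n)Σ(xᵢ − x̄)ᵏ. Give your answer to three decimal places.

0.838

x̄ = 19.6667
Σ(xᵢ − x̄)² = 4595.3333 ⇒ m₂ = 765.88889
Σ(xᵢ − x̄)⁴ = 13508201.1111 ⇒ m₄ = 2251366.85185
m₂² = 586585.79012
g_2 = m₄/m₂² − 3 = 3.83809 − 3 ≈ 0.838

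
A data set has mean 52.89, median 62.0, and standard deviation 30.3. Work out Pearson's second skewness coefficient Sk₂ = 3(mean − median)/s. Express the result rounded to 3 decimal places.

Sk₂ = 3(52.89 − 62.0) / 30.3 = 3 × -9.1100 / 30.3
    = -27.3300 / 30.3 ≈ -0.902

-0.902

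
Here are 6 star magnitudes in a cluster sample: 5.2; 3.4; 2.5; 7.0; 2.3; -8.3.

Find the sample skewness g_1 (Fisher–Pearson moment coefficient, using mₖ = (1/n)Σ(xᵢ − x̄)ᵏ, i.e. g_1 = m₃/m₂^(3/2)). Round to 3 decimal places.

-1.337

x̄ = (5.2 + 3.4 + 2.5 + 7.0 + 2.3 - 8.3) / 6 = 2.0167
deviations (xᵢ − x̄): 3.1833, 1.3833, 0.4833, 4.9833, 0.2833, -10.3167
Σ(xᵢ − x̄)² = 143.6283 ⇒ m₂ = 143.6283/6 = 23.93806
Σ(xᵢ − x̄)³ = -939.2444 ⇒ m₃ = -939.2444/6 = -156.54074
m₂^(3/2) = 23.93806^(1.5) = 117.12060
g_1 = m₃ / m₂^(3/2) = -156.54074 / 117.12060 ≈ -1.337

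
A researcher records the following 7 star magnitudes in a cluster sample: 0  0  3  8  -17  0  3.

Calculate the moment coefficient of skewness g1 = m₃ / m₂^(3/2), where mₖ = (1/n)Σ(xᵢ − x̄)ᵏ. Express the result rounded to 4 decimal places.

-1.4407

x̄ = (0 + 0 + 3 + 8 - 17 + 0 + 3) / 7 = -0.4286
deviations (xᵢ − x̄): 0.4286, 0.4286, 3.4286, 8.4286, -16.5714, 0.4286, 3.4286
Σ(xᵢ − x̄)² = 369.7143 ⇒ m₂ = 369.7143/7 = 52.81633
Σ(xᵢ − x̄)³ = -3871.1020 ⇒ m₃ = -3871.1020/7 = -553.01458
m₂^(3/2) = 52.81633^(1.5) = 383.84182
g1 = m₃ / m₂^(3/2) = -553.01458 / 383.84182 ≈ -1.4407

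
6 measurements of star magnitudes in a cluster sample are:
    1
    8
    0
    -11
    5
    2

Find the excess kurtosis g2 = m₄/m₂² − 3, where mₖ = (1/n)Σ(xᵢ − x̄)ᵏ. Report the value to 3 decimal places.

x̄ = 0.8333
Σ(xᵢ − x̄)² = 210.8333 ⇒ m₂ = 35.13889
Σ(xᵢ − x̄)⁴ = 22549.4861 ⇒ m₄ = 3758.24769
m₂² = 1234.74151
g2 = m₄/m₂² − 3 = 3.04375 − 3 ≈ 0.044

0.044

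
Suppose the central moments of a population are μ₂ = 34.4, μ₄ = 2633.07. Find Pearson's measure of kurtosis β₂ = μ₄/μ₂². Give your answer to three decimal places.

2.225

μ₂² = 34.4² = 1183.36000
μ₄/μ₂² = 2633.07 / 1183.36000 = 2.22508
β₂ ≈ 2.225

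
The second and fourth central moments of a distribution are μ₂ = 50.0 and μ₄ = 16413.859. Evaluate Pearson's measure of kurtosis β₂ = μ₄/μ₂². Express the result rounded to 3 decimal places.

μ₂² = 50.0² = 2500.00000
μ₄/μ₂² = 16413.859 / 2500.00000 = 6.56554
β₂ ≈ 6.566

6.566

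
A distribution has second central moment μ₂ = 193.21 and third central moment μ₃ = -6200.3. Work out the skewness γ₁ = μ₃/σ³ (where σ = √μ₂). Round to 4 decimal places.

-2.3087

σ = √μ₂ = √193.21 = 13.90000
σ³ = μ₂^(3/2) = 2685.61900
γ₁ = μ₃/σ³ = -6200.3 / 2685.61900 ≈ -2.3087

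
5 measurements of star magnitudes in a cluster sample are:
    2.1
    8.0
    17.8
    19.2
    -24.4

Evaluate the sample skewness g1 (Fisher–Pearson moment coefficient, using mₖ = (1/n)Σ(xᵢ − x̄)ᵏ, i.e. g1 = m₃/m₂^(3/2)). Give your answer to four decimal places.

-0.9520

x̄ = (2.1 + 8.0 + 17.8 + 19.2 - 24.4) / 5 = 4.5400
deviations (xᵢ − x̄): -2.4400, 3.4600, 13.2600, 14.6600, -28.9400
Σ(xᵢ − x̄)² = 1246.1920 ⇒ m₂ = 1246.1920/5 = 249.23840
Σ(xᵢ − x̄)³ = -18728.9014 ⇒ m₃ = -18728.9014/5 = -3745.78027
m₂^(3/2) = 249.23840^(1.5) = 3934.79791
g1 = m₃ / m₂^(3/2) = -3745.78027 / 3934.79791 ≈ -0.9520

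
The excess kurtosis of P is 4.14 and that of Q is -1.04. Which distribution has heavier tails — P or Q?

Higher excess kurtosis ⇒ heavier tails relative to the normal distribution.
4.14 vs -1.04: the larger is 4.14, so P has heavier tails. (P is leptokurtic — heavier-than-normal tails; the other is platykurtic.)

P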